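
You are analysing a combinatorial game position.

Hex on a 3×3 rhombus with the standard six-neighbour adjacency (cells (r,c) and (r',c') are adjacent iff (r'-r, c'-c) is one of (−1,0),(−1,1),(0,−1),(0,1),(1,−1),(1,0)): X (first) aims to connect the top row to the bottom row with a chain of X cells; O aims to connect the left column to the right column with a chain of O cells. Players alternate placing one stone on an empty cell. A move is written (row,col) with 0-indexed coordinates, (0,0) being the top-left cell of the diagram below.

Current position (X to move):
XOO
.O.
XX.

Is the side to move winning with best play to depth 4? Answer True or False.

[XOO/.O./XX.] X move#1: (1,0):+1/XOO/XO./XX.*, (1,2):-1/XOO/.OX/XX., (2,2):-1/XOO/.O./XXX
[XOO/XO./XX.] end (terminal -1, O#2); searched XOO/.O./XX. to 4

X winning at [XOO/.O./XX.]: True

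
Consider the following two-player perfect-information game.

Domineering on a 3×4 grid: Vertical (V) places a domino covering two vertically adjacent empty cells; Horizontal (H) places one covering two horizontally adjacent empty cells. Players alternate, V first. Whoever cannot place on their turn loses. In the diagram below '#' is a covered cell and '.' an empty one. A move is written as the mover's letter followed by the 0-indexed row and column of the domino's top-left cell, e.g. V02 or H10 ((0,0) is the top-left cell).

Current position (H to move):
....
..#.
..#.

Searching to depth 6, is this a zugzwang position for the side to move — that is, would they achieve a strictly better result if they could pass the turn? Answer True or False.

zugzwang(..../..#./..#., H) = False

p1 H@[..../..#./..#.]: H00[##../..#./..#.]-1 H01[.##./..#./..#.]-1 H02[..##/..#./..#.]-1 H10[..../###./..#.]+1* H20[..../..#./###.]-1
p2 V@[..../###./..#.]: V03[...#/####/..#.]-1* V13[..../####/..##]-1
p3 H@[...#/####/..#.]: H00[##.#/####/..#.]+1* H01[.###/####/..#.]+1 H20[...#/####/###.]+1
p4 V@[##.#/####/..#.] terminal -1; root [..../..#./..#.] d6
suppose H passes — search the same position with V to move:
pass> p1 V@[..../..#./..#.]: V00[#.../#.#./..#.]+1* V01[.#../.##./..#.]+1 V03[...#/..##/..#.]-1 V10[..../#.#./#.#.]+1 V11[..../.##./.##.]+1 V13[..../..##/..##]-1
pass> p2 H@[#.../#.#./..#.]: H01[###./#.#./..#.]-1* H02[#.##/#.#./..#.]-1 H20[#.../#.#./###.]-1
pass> p3 V@[###./#.#./..#.]: V03[####/#.##/..#.]-1 V11[###./###./.##.]+1* V13[###./#.##/..##]-1
pass> p4 H@[###./###./.##.] terminal -1; root [..../..#./..#.] d6
for H: play +1, pass -1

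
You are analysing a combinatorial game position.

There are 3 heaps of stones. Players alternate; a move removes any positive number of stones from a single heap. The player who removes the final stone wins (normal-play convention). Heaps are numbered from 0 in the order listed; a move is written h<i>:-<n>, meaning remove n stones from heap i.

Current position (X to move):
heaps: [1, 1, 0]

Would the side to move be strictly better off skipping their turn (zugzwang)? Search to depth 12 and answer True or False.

ply 1, X at (1,1,0) | h0:-1=-1→(0,1,0)*; h1:-1=-1→(1,0,0)
ply 2, O at (0,1,0) | h1:-1=+1→(0,0,0)*
ply 3: (0,0,0) is terminal -1 (X); from (1,1,0) depth 12
if X skipped the turn, O would face:
~ ply 1, O at (1,1,0) | h0:-1=-1→(0,1,0)*; h1:-1=-1→(1,0,0)
~ ply 2, X at (0,1,0) | h1:-1=+1→(0,0,0)*
~ ply 3: (0,0,0) is terminal -1 (O); from (1,1,0) depth 12
compare (X): move=-1 vs pass=+1

zugzwang((1,1,0), X) = True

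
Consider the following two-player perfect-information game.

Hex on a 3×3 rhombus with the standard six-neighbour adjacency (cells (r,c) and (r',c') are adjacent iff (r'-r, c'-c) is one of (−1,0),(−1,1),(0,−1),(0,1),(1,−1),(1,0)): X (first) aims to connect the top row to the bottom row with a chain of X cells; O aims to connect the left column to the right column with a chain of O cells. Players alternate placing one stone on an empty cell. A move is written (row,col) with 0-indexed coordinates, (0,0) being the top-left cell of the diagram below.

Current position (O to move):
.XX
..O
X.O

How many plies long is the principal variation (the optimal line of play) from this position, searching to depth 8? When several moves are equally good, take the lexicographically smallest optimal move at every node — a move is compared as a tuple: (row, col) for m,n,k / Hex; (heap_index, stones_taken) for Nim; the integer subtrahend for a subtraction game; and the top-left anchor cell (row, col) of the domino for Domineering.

[.XX/..O/X.O] O move#1: (0,0):-1/OXX/..O/X.O*, (1,0):-1/.XX/O.O/X.O, (1,1):-1/.XX/.OO/X.O, (2,1):-1/.XX/..O/XOO
[OXX/..O/X.O] X move#2: (1,0):+1/OXX/X.O/X.O*, (1,1):+1/OXX/.XO/X.O, (2,1):+1/OXX/..O/XXO
[OXX/X.O/X.O] end (terminal -1, O#3); searched .XX/..O/X.O to 8

PV length from [.XX/..O/X.O]: 2 plies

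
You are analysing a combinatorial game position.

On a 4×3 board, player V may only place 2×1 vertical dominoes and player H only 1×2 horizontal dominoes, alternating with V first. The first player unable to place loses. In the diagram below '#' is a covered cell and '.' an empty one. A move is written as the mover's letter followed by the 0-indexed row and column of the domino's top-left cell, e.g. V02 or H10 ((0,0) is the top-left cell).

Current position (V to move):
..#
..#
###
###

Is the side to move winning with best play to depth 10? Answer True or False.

[..#/..#/###/###] V move#1: V00:+1/#.#/#.#/###/###*, V01:+1/.##/.##/###/###
[#.#/#.#/###/###] end (terminal -1, H#2); searched ..#/..#/###/### to 10

V winning at [..#/..#/###/###]: True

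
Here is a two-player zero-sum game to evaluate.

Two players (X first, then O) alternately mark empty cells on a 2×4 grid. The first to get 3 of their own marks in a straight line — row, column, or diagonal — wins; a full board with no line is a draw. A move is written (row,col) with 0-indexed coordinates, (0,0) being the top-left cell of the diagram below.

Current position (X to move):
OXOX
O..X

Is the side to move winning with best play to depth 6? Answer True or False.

ply 1, X at OXOX/O..X | (1,1)=+0→OXOX/OX.X*; (1,2)=+0→OXOX/O.XX
ply 2, O at OXOX/OX.X | (1,2)=+0→OXOX/OXOX*
ply 3: OXOX/OXOX is terminal +0 (X); from OXOX/O..X depth 6

X winning at [OXOX/O..X]: False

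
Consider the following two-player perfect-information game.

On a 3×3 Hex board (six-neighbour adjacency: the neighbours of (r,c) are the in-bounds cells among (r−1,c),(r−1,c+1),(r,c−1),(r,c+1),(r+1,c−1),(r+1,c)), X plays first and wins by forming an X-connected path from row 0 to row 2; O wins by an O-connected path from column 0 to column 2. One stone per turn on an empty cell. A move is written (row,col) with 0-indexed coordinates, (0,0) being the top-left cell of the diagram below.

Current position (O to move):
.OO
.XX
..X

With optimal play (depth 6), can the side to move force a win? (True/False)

ply 1, O at .OO/.XX/..X | (0,0)=+1→OOO/.XX/..X*; (1,0)=+1→.OO/OXX/..X; (2,0)=+1→.OO/.XX/O.X; (2,1)=+1→.OO/.XX/.OX
ply 2: OOO/.XX/..X is terminal -1 (X); from .OO/.XX/..X depth 6

O winning at [.OO/.XX/..X]: True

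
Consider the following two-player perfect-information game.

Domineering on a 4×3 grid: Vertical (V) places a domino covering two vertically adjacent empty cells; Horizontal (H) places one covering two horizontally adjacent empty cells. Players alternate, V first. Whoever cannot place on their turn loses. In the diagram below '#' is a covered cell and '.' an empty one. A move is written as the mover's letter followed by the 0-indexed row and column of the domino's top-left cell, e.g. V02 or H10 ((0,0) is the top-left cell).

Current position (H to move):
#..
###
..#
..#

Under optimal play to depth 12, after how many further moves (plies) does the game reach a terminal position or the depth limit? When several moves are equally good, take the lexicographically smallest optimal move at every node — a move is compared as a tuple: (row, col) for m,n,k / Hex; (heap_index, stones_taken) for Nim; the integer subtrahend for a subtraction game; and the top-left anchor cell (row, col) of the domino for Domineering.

p1 H@[#../###/..#/..#]: H01[###/###/..#/..#]-1 H20[#../###/###/..#]+1* H30[#../###/..#/###]+1
p2 V@[#../###/###/..#] terminal -1; root [#../###/..#/..#] d12

PV length from [#../###/..#/..#]: 1 ply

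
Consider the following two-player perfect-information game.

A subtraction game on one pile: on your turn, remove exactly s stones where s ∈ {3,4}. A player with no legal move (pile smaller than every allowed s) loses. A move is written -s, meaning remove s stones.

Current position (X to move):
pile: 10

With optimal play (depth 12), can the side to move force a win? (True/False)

X winning at [10]: True

ply 1, X at 10 | -3=+1→7*; -4=-1→6
ply 2, O at 7 | -3=-1→4*; -4=-1→3
ply 3, X at 4 | -3=+1→1*; -4=+1→0
ply 4: 1 is terminal -1 (O); from 10 depth 12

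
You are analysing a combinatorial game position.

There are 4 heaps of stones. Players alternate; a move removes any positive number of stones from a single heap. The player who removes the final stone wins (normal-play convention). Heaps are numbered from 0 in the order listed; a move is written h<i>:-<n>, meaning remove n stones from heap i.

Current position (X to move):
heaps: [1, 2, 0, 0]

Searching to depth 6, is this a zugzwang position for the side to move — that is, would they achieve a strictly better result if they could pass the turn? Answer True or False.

zugzwang((1,2,0,0), X) = False

p1 X@[(1,2,0,0)]: h0:-1[(0,2,0,0)]-1 h1:-1[(1,1,0,0)]+1* h1:-2[(1,0,0,0)]-1
p2 O@[(1,1,0,0)]: h0:-1[(0,1,0,0)]-1* h1:-1[(1,0,0,0)]-1
p3 X@[(0,1,0,0)]: h1:-1[(0,0,0,0)]+1*
p4 O@[(0,0,0,0)] terminal -1; root [(1,2,0,0)] d6
suppose X passes — search the same position with O to move:
pass> p1 O@[(1,2,0,0)]: h0:-1[(0,2,0,0)]-1 h1:-1[(1,1,0,0)]+1* h1:-2[(1,0,0,0)]-1
pass> p2 X@[(1,1,0,0)]: h0:-1[(0,1,0,0)]-1* h1:-1[(1,0,0,0)]-1
pass> p3 O@[(0,1,0,0)]: h1:-1[(0,0,0,0)]+1*
pass> p4 X@[(0,0,0,0)] terminal -1; root [(1,2,0,0)] d6
for X: play +1, pass -1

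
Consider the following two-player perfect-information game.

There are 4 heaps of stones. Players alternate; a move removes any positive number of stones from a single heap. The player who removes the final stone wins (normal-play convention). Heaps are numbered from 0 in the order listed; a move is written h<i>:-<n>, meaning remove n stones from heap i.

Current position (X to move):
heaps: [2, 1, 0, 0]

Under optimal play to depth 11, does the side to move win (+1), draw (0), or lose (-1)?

value((2,1,0,0), X) = +1

p1 X@[(2,1,0,0)]: h0:-1[(1,1,0,0)]+1* h0:-2[(0,1,0,0)]-1 h1:-1[(2,0,0,0)]-1
p2 O@[(1,1,0,0)]: h0:-1[(0,1,0,0)]-1* h1:-1[(1,0,0,0)]-1
p3 X@[(0,1,0,0)]: h1:-1[(0,0,0,0)]+1*
p4 O@[(0,0,0,0)] terminal -1; root [(2,1,0,0)] d11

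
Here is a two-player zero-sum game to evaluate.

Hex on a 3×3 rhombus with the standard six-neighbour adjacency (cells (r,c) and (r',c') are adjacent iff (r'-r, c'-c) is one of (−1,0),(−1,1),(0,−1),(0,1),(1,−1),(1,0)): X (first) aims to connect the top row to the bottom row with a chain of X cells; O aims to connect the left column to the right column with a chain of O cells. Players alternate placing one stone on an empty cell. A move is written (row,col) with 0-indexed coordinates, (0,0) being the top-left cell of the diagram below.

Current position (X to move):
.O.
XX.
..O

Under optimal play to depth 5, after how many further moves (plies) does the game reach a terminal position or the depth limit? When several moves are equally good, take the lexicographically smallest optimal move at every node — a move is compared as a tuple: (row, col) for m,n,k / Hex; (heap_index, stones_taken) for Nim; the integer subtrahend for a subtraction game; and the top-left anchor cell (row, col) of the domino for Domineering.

PV length from [.O./XX./..O]: 5 plies

[.O./XX./..O] X move#1: (0,0):+1/XO./XX./..O*, (0,2):+1/.OX/XX./..O, (1,2):+1/.O./XXX/..O, (2,0):+1/.O./XX./X.O, (2,1):+1/.O./XX./.XO
[XO./XX./..O] O move#2: (0,2):-1/XOO/XX./..O*, (1,2):-1/XO./XXO/..O, (2,0):-1/XO./XX./O.O, (2,1):-1/XO./XX./.OO
[XOO/XX./..O] X move#3: (1,2):+1/XOO/XXX/..O*, (2,0):+1/XOO/XX./X.O, (2,1):+1/XOO/XX./.XO
[XOO/XXX/..O] O move#4: (2,0):-1/XOO/XXX/O.O*, (2,1):-1/XOO/XXX/.OO
[XOO/XXX/O.O] X move#5: (2,1):+1/XOO/XXX/OXO*
[XOO/XXX/OXO] end (terminal -1, O#6); searched .O./XX./..O to 5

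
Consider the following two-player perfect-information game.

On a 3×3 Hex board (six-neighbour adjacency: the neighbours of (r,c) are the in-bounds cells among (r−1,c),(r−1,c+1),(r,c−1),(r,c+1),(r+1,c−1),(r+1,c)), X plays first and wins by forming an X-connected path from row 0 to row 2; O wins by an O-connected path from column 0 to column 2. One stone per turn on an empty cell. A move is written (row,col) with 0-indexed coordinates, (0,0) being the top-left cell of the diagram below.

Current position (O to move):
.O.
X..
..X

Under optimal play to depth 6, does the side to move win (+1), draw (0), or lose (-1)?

[.O./X../..X] O move#1: (0,0):-1/OO./X../..X, (0,2):-1/.OO/X../..X, (1,1):+1/.O./XO./..X*, (1,2):-1/.O./X.O/..X, (2,0):-1/.O./X../O.X, (2,1):-1/.O./X../.OX
[.O./XO./..X] X move#2: (0,0):-1/XO./XO./..X*, (0,2):-1/.OX/XO./..X, (1,2):-1/.O./XOX/..X, (2,0):-1/.O./XO./X.X, (2,1):-1/.O./XO./.XX
[XO./XO./..X] O move#3: (0,2):-1/XOO/XO./..X, (1,2):-1/XO./XOO/..X, (2,0):+1/XO./XO./O.X*, (2,1):-1/XO./XO./.OX
[XO./XO./O.X] X move#4: (0,2):-1/XOX/XO./O.X*, (1,2):-1/XO./XOX/O.X, (2,1):-1/XO./XO./OXX
[XOX/XO./O.X] O move#5: (1,2):+1/XOX/XOO/O.X*, (2,1):-1/XOX/XO./OOX
[XOX/XOO/O.X] end (terminal -1, X#6); searched .O./X../..X to 6

value(.O./X../..X, O) = +1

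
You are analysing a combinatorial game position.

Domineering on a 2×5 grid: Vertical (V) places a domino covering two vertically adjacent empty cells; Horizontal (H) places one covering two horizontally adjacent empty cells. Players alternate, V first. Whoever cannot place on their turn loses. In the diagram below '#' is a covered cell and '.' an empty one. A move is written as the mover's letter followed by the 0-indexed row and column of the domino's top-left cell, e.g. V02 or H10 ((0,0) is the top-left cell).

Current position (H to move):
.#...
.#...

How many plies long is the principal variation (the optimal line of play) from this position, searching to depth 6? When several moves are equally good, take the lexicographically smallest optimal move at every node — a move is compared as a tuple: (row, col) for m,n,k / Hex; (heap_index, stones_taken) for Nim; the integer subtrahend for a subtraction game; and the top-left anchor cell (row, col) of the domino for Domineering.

PV length from [.#.../.#...]: 4 plies

ply 1, H at .#.../.#... | H02=-1→.###./.#...*; H03=-1→.#.##/.#...; H12=-1→.#.../.###.; H13=-1→.#.../.#.##
ply 2, V at .###./.#... | V00=-1→####./##...; V04=+1→.####/.#..#*
ply 3, H at .####/.#..# | H12=-1→.####/.####*
ply 4, V at .####/.#### | V00=+1→#####/#####*
ply 5: #####/##### is terminal -1 (H); from .#.../.#... depth 6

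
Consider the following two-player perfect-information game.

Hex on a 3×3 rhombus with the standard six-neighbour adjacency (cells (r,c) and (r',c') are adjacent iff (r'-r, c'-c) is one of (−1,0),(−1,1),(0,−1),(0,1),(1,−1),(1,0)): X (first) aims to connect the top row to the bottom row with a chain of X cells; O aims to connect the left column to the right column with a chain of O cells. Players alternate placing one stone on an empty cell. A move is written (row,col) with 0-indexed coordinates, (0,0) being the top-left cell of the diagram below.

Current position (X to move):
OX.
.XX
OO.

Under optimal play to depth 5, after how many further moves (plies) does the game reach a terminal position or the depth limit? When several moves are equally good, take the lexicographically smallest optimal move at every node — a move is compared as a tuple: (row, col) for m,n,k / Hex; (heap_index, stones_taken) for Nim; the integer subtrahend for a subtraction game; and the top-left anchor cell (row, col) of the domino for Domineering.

p1 X@[OX./.XX/OO.]: (0,2)[OXX/.XX/OO.]-1 (1,0)[OX./XXX/OO.]-1 (2,2)[OX./.XX/OOX]+1*
p2 O@[OX./.XX/OOX] terminal -1; root [OX./.XX/OO.] d5

PV length from [OX./.XX/OO.]: 1 ply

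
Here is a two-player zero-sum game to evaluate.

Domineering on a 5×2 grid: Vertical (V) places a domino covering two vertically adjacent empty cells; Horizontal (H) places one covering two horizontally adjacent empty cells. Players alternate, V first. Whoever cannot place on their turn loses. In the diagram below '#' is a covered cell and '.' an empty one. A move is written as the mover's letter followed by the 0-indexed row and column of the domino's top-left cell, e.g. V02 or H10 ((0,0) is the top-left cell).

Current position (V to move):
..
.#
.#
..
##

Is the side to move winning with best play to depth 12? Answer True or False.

p1 V@[../.#/.#/../##]: V00[#./##/.#/../##]-1* V10[../##/##/../##]-1 V20[../.#/##/#./##]-1
p2 H@[#./##/.#/../##]: H30[#./##/.#/##/##]+1*
p3 V@[#./##/.#/##/##] terminal -1; root [../.#/.#/../##] d12

V winning at [../.#/.#/../##]: False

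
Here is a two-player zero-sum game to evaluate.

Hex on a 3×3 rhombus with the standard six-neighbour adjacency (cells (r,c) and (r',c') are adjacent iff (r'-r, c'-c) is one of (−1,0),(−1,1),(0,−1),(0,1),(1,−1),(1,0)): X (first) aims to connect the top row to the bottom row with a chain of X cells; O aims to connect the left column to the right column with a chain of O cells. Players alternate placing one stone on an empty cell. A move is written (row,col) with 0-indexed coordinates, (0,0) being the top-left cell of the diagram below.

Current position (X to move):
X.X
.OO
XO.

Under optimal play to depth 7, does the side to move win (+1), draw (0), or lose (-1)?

value(X.X/.OO/XO., X) = +1

[X.X/.OO/XO.] X move#1: (0,1):-1/XXX/.OO/XO., (1,0):+1/X.X/XOO/XO.*, (2,2):-1/X.X/.OO/XOX
[X.X/XOO/XO.] end (terminal -1, O#2); searched X.X/.OO/XO. to 7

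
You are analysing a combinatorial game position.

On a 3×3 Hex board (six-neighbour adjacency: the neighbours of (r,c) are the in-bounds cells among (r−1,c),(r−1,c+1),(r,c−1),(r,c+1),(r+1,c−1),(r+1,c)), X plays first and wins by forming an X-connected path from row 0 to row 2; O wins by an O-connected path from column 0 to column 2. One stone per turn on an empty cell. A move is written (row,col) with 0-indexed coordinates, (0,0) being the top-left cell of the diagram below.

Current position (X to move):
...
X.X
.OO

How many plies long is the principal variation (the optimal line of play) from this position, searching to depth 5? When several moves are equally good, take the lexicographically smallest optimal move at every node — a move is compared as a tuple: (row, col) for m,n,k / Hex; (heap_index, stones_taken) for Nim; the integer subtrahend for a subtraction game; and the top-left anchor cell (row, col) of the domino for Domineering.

PV length from [.../X.X/.OO]: 3 plies

ply 1, X at .../X.X/.OO | (0,0)=-1→X../X.X/.OO; (0,1)=-1→.X./X.X/.OO; (0,2)=-1→..X/X.X/.OO; (1,1)=-1→.../XXX/.OO; (2,0)=+1→.../X.X/XOO*
ply 2, O at .../X.X/XOO | (0,0)=-1→O../X.X/XOO*; (0,1)=-1→.O./X.X/XOO; (0,2)=-1→..O/X.X/XOO; (1,1)=-1→.../XOX/XOO
ply 3, X at O../X.X/XOO | (0,1)=+1→OX./X.X/XOO*; (0,2)=+1→O.X/X.X/XOO; (1,1)=+1→O../XXX/XOO
ply 4: OX./X.X/XOO is terminal -1 (O); from .../X.X/.OO depth 5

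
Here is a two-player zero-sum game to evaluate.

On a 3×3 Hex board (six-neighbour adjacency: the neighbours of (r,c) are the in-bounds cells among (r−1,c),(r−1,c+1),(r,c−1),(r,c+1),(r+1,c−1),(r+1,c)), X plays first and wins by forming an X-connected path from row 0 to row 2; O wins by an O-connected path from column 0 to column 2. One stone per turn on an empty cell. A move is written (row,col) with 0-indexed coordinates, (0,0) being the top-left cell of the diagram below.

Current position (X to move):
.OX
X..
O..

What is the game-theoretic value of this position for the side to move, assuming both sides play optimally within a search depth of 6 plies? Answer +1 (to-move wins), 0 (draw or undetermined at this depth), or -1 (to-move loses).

value(.OX/X../O.., X) = +1

p1 X@[.OX/X../O..]: (0,0)[XOX/X../O..]-1 (1,1)[.OX/XX./O..]-1 (1,2)[.OX/X.X/O..]+1* (2,1)[.OX/X../OX.]+1 (2,2)[.OX/X../O.X]-1
p2 O@[.OX/X.X/O..]: (0,0)[OOX/X.X/O..]-1* (1,1)[.OX/XOX/O..]-1 (2,1)[.OX/X.X/OO.]-1 (2,2)[.OX/X.X/O.O]-1
p3 X@[OOX/X.X/O..]: (1,1)[OOX/XXX/O..]+1* (2,1)[OOX/X.X/OX.]+1 (2,2)[OOX/X.X/O.X]+1
p4 O@[OOX/XXX/O..]: (2,1)[OOX/XXX/OO.]-1* (2,2)[OOX/XXX/O.O]-1
p5 X@[OOX/XXX/OO.]: (2,2)[OOX/XXX/OOX]+1*
p6 O@[OOX/XXX/OOX] terminal -1; root [.OX/X../O..] d6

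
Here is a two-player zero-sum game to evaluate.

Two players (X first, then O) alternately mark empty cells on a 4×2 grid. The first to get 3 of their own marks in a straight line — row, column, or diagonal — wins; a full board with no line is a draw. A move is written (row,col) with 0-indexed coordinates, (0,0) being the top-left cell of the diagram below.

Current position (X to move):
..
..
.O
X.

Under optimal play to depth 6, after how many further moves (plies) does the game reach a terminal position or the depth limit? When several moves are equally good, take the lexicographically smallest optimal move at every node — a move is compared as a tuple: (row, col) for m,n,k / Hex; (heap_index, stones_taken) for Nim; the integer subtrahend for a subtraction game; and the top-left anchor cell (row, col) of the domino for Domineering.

p1 X@[../../.O/X.]: (0,0)[X./../.O/X.]-1 (0,1)[.X/../.O/X.]+0* (1,0)[../X./.O/X.]+0 (1,1)[../.X/.O/X.]+0 (2,0)[../../XO/X.]+0 (3,1)[../../.O/XX]+0
p2 O@[.X/../.O/X.]: (0,0)[OX/../.O/X.]+0* (1,0)[.X/O./.O/X.]+0 (1,1)[.X/.O/.O/X.]+0 (2,0)[.X/../OO/X.]+0 (3,1)[.X/../.O/XO]+0
p3 X@[OX/../.O/X.]: (1,0)[OX/X./.O/X.]+0* (1,1)[OX/.X/.O/X.]+0 (2,0)[OX/../XO/X.]+0 (3,1)[OX/../.O/XX]+0
p4 O@[OX/X./.O/X.]: (1,1)[OX/XO/.O/X.]-1 (2,0)[OX/X./OO/X.]+0* (3,1)[OX/X./.O/XO]-1
p5 X@[OX/X./OO/X.]: (1,1)[OX/XX/OO/X.]+0* (3,1)[OX/X./OO/XX]+0
p6 O@[OX/XX/OO/X.]: (3,1)[OX/XX/OO/XO]+0*
p7 X@[OX/XX/OO/XO] terminal +0; root [../../.O/X.] d6

PV length from [../../.O/X.]: 6 plies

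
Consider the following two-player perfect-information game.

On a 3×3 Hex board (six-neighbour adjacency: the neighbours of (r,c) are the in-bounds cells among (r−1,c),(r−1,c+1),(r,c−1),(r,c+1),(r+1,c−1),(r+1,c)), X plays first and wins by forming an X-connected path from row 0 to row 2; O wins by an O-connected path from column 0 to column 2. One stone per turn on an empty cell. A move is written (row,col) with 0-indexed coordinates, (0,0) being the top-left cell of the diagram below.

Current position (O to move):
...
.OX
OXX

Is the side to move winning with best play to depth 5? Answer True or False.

O winning at [.../.OX/OXX]: True

p1 O@[.../.OX/OXX]: (0,0)[O../.OX/OXX]-1 (0,1)[.O./.OX/OXX]-1 (0,2)[..O/.OX/OXX]+1* (1,0)[.../OOX/OXX]-1
p2 X@[..O/.OX/OXX] terminal -1; root [.../.OX/OXX] d5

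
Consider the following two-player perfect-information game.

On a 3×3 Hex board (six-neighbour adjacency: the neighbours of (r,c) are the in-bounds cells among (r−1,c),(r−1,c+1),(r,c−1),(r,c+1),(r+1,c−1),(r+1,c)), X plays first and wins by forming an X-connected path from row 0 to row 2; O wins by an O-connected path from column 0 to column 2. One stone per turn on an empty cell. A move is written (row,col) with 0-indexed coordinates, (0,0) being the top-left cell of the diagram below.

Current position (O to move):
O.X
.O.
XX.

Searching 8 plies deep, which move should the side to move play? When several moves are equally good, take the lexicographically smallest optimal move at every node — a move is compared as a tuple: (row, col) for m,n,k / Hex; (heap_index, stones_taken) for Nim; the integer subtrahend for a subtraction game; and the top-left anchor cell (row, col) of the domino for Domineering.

[O.X/.O./XX.] O move#1: (0,1):-1/OOX/.O./XX., (1,0):-1/O.X/OO./XX., (1,2):+1/O.X/.OO/XX.*, (2,2):-1/O.X/.O./XXO
[O.X/.OO/XX.] X move#2: (0,1):-1/OXX/.OO/XX.*, (1,0):-1/O.X/XOO/XX., (2,2):-1/O.X/.OO/XXX
[OXX/.OO/XX.] O move#3: (1,0):+1/OXX/OOO/XX.*, (2,2):-1/OXX/.OO/XXO
[OXX/OOO/XX.] end (terminal -1, X#4); searched O.X/.O./XX. to 8

O's best at [O.X/.O./XX.]: (1,2)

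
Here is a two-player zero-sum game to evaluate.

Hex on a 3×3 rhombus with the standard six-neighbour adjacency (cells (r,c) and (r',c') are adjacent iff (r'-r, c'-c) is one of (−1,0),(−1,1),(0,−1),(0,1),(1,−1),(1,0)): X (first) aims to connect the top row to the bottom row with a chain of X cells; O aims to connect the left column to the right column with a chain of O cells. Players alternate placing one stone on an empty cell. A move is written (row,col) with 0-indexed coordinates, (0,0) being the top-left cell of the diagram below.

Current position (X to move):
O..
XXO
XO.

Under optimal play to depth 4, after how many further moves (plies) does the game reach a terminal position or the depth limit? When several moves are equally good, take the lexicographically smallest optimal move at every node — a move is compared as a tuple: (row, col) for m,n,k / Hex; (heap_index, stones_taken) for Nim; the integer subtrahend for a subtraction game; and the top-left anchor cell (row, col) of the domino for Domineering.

ply 1, X at O../XXO/XO. | (0,1)=+1→OX./XXO/XO.*; (0,2)=+1→O.X/XXO/XO.; (2,2)=+1→O../XXO/XOX
ply 2: OX./XXO/XO. is terminal -1 (O); from O../XXO/XO. depth 4

PV length from [O../XXO/XO.]: 1 ply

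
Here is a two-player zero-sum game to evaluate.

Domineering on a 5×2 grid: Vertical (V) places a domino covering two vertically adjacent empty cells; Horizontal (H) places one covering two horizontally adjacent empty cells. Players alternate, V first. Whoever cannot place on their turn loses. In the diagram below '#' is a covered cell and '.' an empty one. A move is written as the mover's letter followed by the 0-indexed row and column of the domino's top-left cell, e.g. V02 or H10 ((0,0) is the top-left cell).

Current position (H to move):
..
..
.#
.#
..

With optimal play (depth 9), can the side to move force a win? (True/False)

ply 1, H at ../../.#/.#/.. | H00=+1→##/../.#/.#/..*; H10=+1→../##/.#/.#/..; H40=-1→../../.#/.#/##
ply 2, V at ##/../.#/.#/.. | V10=-1→##/#./##/.#/..*; V20=-1→##/../##/##/..; V30=-1→##/../.#/##/#.
ply 3, H at ##/#./##/.#/.. | H40=+1→##/#./##/.#/##*
ply 4: ##/#./##/.#/## is terminal -1 (V); from ../../.#/.#/.. depth 9

H winning at [../../.#/.#/..]: True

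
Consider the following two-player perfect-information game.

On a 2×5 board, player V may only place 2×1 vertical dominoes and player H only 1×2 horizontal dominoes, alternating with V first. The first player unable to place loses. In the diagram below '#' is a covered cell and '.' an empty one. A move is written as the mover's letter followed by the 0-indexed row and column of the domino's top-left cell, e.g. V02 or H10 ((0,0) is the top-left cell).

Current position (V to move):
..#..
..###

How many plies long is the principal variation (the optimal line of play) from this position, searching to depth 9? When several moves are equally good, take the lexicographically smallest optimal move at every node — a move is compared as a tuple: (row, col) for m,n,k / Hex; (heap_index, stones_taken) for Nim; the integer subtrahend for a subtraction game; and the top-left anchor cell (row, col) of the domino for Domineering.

PV length from [..#../..###]: 3 plies

[..#../..###] V move#1: V00:+1/#.#../#.###*, V01:+1/.##../.####
[#.#../#.###] H move#2: H03:-1/#.###/#.###*
[#.###/#.###] V move#3: V01:+1/#####/#####*
[#####/#####] end (terminal -1, H#4); searched ..#../..### to 9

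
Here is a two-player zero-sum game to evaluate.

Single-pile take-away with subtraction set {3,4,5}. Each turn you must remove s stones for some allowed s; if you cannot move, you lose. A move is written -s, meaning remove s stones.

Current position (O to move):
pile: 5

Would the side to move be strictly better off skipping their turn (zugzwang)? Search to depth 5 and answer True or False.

zugzwang(5, O) = False

[5] O move#1: -3:+1/2*, -4:+1/1, -5:+1/0
[2] end (terminal -1, X#2); searched 5 to 5
if O skipped the turn, X would face:
~ [5] X move#1: -3:+1/2*, -4:+1/1, -5:+1/0
~ [2] end (terminal -1, O#2); searched 5 to 5
compare (O): move=+1 vs pass=-1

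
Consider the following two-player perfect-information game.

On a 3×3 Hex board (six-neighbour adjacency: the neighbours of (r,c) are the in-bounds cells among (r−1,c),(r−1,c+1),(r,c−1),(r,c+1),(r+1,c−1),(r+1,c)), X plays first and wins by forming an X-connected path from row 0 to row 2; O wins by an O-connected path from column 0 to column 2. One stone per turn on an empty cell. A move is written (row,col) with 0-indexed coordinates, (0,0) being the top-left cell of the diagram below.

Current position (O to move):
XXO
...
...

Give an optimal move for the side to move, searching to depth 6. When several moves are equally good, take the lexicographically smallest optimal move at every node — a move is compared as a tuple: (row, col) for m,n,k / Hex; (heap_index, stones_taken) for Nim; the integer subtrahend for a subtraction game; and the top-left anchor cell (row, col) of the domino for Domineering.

p1 O@[XXO/.../...]: (1,0)[XXO/O../...]-1 (1,1)[XXO/.O./...]+1* (1,2)[XXO/..O/...]-1 (2,0)[XXO/.../O..]+1 (2,1)[XXO/.../.O.]-1 (2,2)[XXO/.../..O]-1
p2 X@[XXO/.O./...]: (1,0)[XXO/XO./...]-1* (1,2)[XXO/.OX/...]-1 (2,0)[XXO/.O./X..]-1 (2,1)[XXO/.O./.X.]-1 (2,2)[XXO/.O./..X]-1
p3 O@[XXO/XO./...]: (1,2)[XXO/XOO/...]-1 (2,0)[XXO/XO./O..]+1* (2,1)[XXO/XO./.O.]-1 (2,2)[XXO/XO./..O]-1
p4 X@[XXO/XO./O..] terminal -1; root [XXO/.../...] d6

O's best at [XXO/.../...]: (1,1)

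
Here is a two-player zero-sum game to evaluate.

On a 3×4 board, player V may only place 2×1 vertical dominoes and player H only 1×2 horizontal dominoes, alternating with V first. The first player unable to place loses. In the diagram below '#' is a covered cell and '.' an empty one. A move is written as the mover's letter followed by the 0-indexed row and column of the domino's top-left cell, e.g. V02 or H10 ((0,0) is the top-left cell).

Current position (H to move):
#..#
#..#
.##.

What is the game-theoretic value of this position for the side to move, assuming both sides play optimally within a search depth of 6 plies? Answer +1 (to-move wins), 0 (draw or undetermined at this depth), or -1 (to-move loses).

[#..#/#..#/.##.] H move#1: H01:+1/####/#..#/.##.*, H11:+1/#..#/####/.##.
[####/#..#/.##.] end (terminal -1, V#2); searched #..#/#..#/.##. to 6

value(#..#/#..#/.##., H) = +1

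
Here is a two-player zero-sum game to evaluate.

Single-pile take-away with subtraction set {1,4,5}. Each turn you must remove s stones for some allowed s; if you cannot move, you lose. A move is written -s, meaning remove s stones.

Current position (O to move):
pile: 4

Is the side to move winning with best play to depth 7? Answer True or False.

[4] O move#1: -1:-1/3, -4:+1/0*
[0] end (terminal -1, X#2); searched 4 to 7

O winning at [4]: True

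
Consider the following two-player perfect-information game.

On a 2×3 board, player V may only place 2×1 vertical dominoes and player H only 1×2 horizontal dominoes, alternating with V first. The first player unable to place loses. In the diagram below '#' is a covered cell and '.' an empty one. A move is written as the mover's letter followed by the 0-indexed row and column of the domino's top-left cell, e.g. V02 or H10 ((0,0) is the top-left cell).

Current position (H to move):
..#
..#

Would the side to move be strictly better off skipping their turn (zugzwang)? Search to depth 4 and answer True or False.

p1 H@[..#/..#]: H00[###/..#]+1* H10[..#/###]+1
p2 V@[###/..#] terminal -1; root [..#/..#] d4
if H skipped the turn, V would face:
~ p1 V@[..#/..#]: V00[#.#/#.#]+1* V01[.##/.##]+1
~ p2 H@[#.#/#.#] terminal -1; root [..#/..#] d4
compare (H): move=+1 vs pass=-1

zugzwang(..#/..#, H) = False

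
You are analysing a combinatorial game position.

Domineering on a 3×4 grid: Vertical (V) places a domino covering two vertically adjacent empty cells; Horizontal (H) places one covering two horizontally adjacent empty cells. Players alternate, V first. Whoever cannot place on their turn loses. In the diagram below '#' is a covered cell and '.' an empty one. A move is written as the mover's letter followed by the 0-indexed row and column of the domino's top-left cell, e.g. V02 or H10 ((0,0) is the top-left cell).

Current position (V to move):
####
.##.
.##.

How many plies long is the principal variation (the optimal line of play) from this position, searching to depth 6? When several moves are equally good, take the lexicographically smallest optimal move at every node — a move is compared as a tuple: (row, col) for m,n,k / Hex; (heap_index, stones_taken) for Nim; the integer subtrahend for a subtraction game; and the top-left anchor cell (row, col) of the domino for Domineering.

p1 V@[####/.##./.##.]: V10[####/###./###.]+1* V13[####/.###/.###]+1
p2 H@[####/###./###.] terminal -1; root [####/.##./.##.] d6

PV length from [####/.##./.##.]: 1 ply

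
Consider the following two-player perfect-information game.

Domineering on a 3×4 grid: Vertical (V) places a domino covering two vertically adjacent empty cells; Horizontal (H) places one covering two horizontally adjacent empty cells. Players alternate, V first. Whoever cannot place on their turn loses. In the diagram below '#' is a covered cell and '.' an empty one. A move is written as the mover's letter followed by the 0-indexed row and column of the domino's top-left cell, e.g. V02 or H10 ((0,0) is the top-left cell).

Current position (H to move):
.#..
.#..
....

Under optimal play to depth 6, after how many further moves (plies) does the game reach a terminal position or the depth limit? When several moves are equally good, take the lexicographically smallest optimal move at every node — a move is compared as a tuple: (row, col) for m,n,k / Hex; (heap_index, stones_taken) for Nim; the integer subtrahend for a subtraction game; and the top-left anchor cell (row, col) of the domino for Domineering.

p1 H@[.#../.#../....]: H02[.###/.#../....]-1 H12[.#../.###/....]+1* H20[.#../.#../##..]-1 H21[.#../.#../.##.]-1 H22[.#../.#../..##]-1
p2 V@[.#../.###/....]: V00[##../####/....]-1* V10[.#../####/#...]-1
p3 H@[##../####/....]: H02[####/####/....]+1* H20[##../####/##..]+1 H21[##../####/.##.]+1 H22[##../####/..##]+1
p4 V@[####/####/....] terminal -1; root [.#../.#../....] d6

PV length from [.#../.#../....]: 3 plies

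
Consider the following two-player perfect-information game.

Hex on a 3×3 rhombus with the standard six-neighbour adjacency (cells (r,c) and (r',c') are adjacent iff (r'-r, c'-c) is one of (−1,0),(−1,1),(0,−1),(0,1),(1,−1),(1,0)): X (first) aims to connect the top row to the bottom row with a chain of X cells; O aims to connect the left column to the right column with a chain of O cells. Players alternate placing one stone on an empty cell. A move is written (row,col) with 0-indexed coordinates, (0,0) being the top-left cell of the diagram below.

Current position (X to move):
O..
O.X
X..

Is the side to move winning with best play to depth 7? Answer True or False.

[O../O.X/X..] X move#1: (0,1):+1/OX./O.X/X..*, (0,2):+1/O.X/O.X/X.., (1,1):+1/O../OXX/X.., (2,1):-1/O../O.X/XX., (2,2):-1/O../O.X/X.X
[OX./O.X/X..] O move#2: (0,2):-1/OXO/O.X/X..*, (1,1):-1/OX./OOX/X.., (2,1):-1/OX./O.X/XO., (2,2):-1/OX./O.X/X.O
[OXO/O.X/X..] X move#3: (1,1):+1/OXO/OXX/X..*, (2,1):-1/OXO/O.X/XX., (2,2):-1/OXO/O.X/X.X
[OXO/OXX/X..] end (terminal -1, O#4); searched O../O.X/X.. to 7

X winning at [O../O.X/X..]: True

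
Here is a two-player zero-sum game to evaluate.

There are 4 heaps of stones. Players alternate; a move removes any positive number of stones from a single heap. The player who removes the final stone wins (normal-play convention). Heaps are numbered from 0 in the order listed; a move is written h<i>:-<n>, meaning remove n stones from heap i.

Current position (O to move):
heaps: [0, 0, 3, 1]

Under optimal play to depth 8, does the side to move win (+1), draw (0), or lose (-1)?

value((0,0,3,1), O) = +1

ply 1, O at (0,0,3,1) | h2:-1=-1→(0,0,2,1); h2:-2=+1→(0,0,1,1)*; h2:-3=-1→(0,0,0,1); h3:-1=-1→(0,0,3,0)
ply 2, X at (0,0,1,1) | h2:-1=-1→(0,0,0,1)*; h3:-1=-1→(0,0,1,0)
ply 3, O at (0,0,0,1) | h3:-1=+1→(0,0,0,0)*
ply 4: (0,0,0,0) is terminal -1 (X); from (0,0,3,1) depth 8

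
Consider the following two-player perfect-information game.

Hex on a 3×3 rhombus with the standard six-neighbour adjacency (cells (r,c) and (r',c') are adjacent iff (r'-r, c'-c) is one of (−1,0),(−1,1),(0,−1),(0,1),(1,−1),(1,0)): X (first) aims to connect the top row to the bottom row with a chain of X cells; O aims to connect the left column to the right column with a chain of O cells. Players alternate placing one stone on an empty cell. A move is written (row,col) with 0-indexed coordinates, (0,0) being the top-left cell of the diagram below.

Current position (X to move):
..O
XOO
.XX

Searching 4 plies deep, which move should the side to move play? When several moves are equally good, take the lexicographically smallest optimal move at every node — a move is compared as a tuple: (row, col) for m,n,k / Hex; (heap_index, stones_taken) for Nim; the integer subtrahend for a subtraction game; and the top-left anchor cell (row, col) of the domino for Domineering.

[..O/XOO/.XX] X move#1: (0,0):-1/X.O/XOO/.XX, (0,1):-1/.XO/XOO/.XX, (2,0):+1/..O/XOO/XXX*
[..O/XOO/XXX] O move#2: (0,0):-1/O.O/XOO/XXX*, (0,1):-1/.OO/XOO/XXX
[O.O/XOO/XXX] X move#3: (0,1):+1/OXO/XOO/XXX*
[OXO/XOO/XXX] end (terminal -1, O#4); searched ..O/XOO/.XX to 4

X's best at [..O/XOO/.XX]: (2,0)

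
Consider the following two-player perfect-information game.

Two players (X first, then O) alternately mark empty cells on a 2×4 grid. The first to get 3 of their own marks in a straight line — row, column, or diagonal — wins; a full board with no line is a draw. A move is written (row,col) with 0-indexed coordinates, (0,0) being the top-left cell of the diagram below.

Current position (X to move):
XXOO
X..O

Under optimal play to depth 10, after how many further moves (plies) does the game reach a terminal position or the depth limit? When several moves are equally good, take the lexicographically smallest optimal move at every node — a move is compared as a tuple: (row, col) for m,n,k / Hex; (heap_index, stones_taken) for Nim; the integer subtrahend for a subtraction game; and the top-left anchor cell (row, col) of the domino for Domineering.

p1 X@[XXOO/X..O]: (1,1)[XXOO/XX.O]+0* (1,2)[XXOO/X.XO]+0
p2 O@[XXOO/XX.O]: (1,2)[XXOO/XXOO]+0*
p3 X@[XXOO/XXOO] terminal +0; root [XXOO/X..O] d10

PV length from [XXOO/X..O]: 2 plies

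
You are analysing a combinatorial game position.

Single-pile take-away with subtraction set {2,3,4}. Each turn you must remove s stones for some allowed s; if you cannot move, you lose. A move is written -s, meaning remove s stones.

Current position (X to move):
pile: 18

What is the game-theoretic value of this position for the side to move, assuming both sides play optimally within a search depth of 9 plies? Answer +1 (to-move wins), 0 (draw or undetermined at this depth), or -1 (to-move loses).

value(18, X) = -1

p1 X@[18]: -2[16]-1* -3[15]-1 -4[14]-1
p2 O@[16]: -2[14]-1 -3[13]+1* -4[12]+1
p3 X@[13]: -2[11]-1* -3[10]-1 -4[9]-1
p4 O@[11]: -2[9]-1 -3[8]-1 -4[7]+1*
p5 X@[7]: -2[5]-1* -3[4]-1 -4[3]-1
p6 O@[5]: -2[3]-1 -3[2]-1 -4[1]+1*
p7 X@[1] terminal -1; root [18] d9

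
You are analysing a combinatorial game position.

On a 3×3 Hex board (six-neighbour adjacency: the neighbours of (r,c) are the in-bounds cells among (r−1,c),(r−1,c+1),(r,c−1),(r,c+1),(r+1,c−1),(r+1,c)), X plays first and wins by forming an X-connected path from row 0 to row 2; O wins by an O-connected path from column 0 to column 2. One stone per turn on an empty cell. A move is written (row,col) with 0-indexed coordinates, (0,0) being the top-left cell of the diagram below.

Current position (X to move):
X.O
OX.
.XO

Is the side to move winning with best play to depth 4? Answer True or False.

ply 1, X at X.O/OX./.XO | (0,1)=+1→XXO/OX./.XO*; (1,2)=-1→X.O/OXX/.XO; (2,0)=-1→X.O/OX./XXO
ply 2: XXO/OX./.XO is terminal -1 (O); from X.O/OX./.XO depth 4

X winning at [X.O/OX./.XO]: True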